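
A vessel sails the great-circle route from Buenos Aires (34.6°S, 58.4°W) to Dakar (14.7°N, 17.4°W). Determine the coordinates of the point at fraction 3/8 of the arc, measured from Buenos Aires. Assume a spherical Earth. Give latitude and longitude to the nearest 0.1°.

≈ 16.9°S, 41.1°W

The haversine formula gives a central angle δ ≈ 1.096 rad (62.8°) between the endpoints.
Interpolate at f = 3/8 with slerp weights a = sin((1−f)δ)/sin δ ≈ 0.711, b = sin(fδ)/sin δ ≈ 0.449.
p = a·p₁ + b·p₂ ≈ (0.722, -0.629, -0.290); φ = arcsin(p_z) ≈ -16.86°, λ = atan2(p_y, p_x) ≈ -41.07°.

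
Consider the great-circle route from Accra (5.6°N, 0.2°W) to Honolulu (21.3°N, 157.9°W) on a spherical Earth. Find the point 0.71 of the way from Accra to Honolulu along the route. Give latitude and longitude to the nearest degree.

Write both endpoints as unit vectors p₁, p₂ with components (cos φ cos λ, cos φ sin λ, sin φ).
The central angle between the endpoints is δ = arccos(p₁·p₂) ≈ 2.536 rad (145.3°).
Interpolate at f = 0.71 with slerp weights a = sin((1−f)δ)/sin δ ≈ 1.180, b = sin(fδ)/sin δ ≈ 1.712.
p = a·p₁ + b·p₂ ≈ (-0.304, -0.604, 0.737); φ = arcsin(p_z) ≈ 47.46°, λ = atan2(p_y, p_x) ≈ -116.68°.

≈ 47°N, 117°W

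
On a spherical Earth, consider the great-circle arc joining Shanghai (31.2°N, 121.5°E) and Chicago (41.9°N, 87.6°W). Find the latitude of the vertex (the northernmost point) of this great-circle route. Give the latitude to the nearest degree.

≈ 72°N

The great circle lies in the plane with unit normal n̂ = (p₁ × p₂)/|p₁ × p₂|.
Here n̂_z ≈ +0.317; the vertex latitude is φ_max = arccos|n̂_z| ≈ 71.5°.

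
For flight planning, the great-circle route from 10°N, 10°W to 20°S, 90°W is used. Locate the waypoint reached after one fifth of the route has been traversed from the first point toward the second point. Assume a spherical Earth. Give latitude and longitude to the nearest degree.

≈ 4°N, 26°W

The haversine formula gives a central angle δ ≈ 1.469 rad (84.2°) between the endpoints.
Interpolate at f = 1/5 with slerp weights a = sin((1−f)δ)/sin δ ≈ 0.928, b = sin(fδ)/sin δ ≈ 0.291.
p = a·p₁ + b·p₂ ≈ (0.900, -0.432, 0.062); φ = arcsin(p_z) ≈ 3.53°, λ = atan2(p_y, p_x) ≈ -25.66°.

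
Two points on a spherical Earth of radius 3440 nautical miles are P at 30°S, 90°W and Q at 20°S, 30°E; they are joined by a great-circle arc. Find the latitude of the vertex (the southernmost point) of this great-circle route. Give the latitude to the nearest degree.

≈ 44°S

The great circle lies in the plane with unit normal n̂ = (p₁ × p₂)/|p₁ × p₂|.
Here n̂_z ≈ +0.725; the vertex latitude is φ_max = arccos|n̂_z| ≈ 43.5°.
Check via Clairaut: cos φ_max = |cos φ₁| · sin C = cos(30.0°)·sin(123.1°) ≈ 0.725, again giving ≈ 43.5°.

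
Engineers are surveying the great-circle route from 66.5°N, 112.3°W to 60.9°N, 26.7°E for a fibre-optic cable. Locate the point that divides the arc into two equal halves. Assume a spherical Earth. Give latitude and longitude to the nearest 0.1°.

Write both endpoints as unit vectors p₁, p₂ with components (cos φ cos λ, cos φ sin λ, sin φ).
The central angle between the endpoints is δ = arccos(p₁·p₂) ≈ 0.857 rad (49.1°).
Interpolate at f = 1/2 with slerp weights a = sin((1−f)δ)/sin δ ≈ 0.550, b = sin(fδ)/sin δ ≈ 0.550.
p = a·p₁ + b·p₂ ≈ (0.156, -0.083, 0.984); φ = arcsin(p_z) ≈ 79.85°, λ = atan2(p_y, p_x) ≈ -27.98°.

≈ 79.8°N, 28.0°W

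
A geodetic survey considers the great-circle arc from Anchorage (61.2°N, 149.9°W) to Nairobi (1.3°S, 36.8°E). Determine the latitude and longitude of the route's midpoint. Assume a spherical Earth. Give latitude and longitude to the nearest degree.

≈ 58°N, 43°E

Convert each endpoint to a unit vector on the sphere (x = cos φ cos λ, y = cos φ sin λ, z = sin φ).
The central angle between the endpoints is δ = arccos(p₁·p₂) ≈ 2.092 rad (119.9°).
Interpolate at f = 1/2 with slerp weights a = sin((1−f)δ)/sin δ ≈ 0.998, b = sin(fδ)/sin δ ≈ 0.998.
p = a·p₁ + b·p₂ ≈ (0.383, 0.357, 0.852); φ = arcsin(p_z) ≈ 58.44°, λ = atan2(p_y, p_x) ≈ 42.95°.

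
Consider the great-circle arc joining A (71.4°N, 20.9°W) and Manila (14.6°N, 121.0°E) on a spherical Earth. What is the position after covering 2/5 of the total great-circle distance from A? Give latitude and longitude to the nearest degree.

≈ (66°N, 97°E)

Convert each endpoint to a unit vector on the sphere (x = cos φ cos λ, y = cos φ sin λ, z = sin φ).
The central angle between the endpoints is δ = arccos(p₁·p₂) ≈ 1.575 rad (90.2°).
Interpolate at f = 2/5 with slerp weights a = sin((1−f)δ)/sin δ ≈ 0.810, b = sin(fδ)/sin δ ≈ 0.589.
p = a·p₁ + b·p₂ ≈ (-0.052, 0.396, 0.917); φ = arcsin(p_z) ≈ 66.43°, λ = atan2(p_y, p_x) ≈ 97.49°.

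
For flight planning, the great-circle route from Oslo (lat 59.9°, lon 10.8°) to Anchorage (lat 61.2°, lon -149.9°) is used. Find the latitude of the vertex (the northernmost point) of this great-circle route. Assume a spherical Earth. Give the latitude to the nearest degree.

The great circle lies in the plane with unit normal n̂ = (p₁ × p₂)/|p₁ × p₂|.
Here n̂_z ≈ -0.094; the vertex latitude is φ_max = arccos|n̂_z| ≈ 84.6°.

≈ 85°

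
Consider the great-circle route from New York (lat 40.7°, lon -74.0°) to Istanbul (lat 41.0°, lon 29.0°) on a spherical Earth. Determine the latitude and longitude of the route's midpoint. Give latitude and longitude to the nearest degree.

From cos δ = sin φ₁ sin φ₂ + cos φ₁ cos φ₂ cos Δλ, the central angle is δ ≈ 1.267 rad (72.6°).
Interpolate at f = 1/2 with slerp weights a = sin((1−f)δ)/sin δ ≈ 0.620, b = sin(fδ)/sin δ ≈ 0.620.
p = a·p₁ + b·p₂ ≈ (0.539, -0.225, 0.812); φ = arcsin(p_z) ≈ 54.25°, λ = atan2(p_y, p_x) ≈ -22.66°.

≈ lat 54°, lon -23°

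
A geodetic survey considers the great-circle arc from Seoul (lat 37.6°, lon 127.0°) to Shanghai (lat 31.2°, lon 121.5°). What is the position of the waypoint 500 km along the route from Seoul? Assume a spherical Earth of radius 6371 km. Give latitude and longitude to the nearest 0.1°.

≈ lat 34.0°, lon 123.7°

Convert each endpoint to a unit vector on the sphere (x = cos φ cos λ, y = cos φ sin λ, z = sin φ).
The central angle between the endpoints is δ = arccos(p₁·p₂) ≈ 0.137 rad (7.8°). The total great-circle distance is δ·R ≈ 0.137 × 6371 ≈ 872 km, so the target fraction is f = 500/872 ≈ 0.573.
Interpolate at f ≈ 0.573 with slerp weights a = sin((1−f)δ)/sin δ ≈ 0.428, b = sin(fδ)/sin δ ≈ 0.575.
p = a·p₁ + b·p₂ ≈ (-0.461, 0.690, 0.559); φ = arcsin(p_z) ≈ 33.96°, λ = atan2(p_y, p_x) ≈ 123.74°.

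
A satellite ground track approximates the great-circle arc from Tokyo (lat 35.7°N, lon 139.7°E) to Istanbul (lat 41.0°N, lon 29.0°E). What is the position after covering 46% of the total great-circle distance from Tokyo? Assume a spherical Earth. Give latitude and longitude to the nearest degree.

From cos δ = sin φ₁ sin φ₂ + cos φ₁ cos φ₂ cos Δλ, the central angle is δ ≈ 1.404 rad (80.4°).
Interpolate at f = 0.46 with slerp weights a = sin((1−f)δ)/sin δ ≈ 0.697, b = sin(fδ)/sin δ ≈ 0.610.
p = a·p₁ + b·p₂ ≈ (-0.029, 0.590, 0.807); φ = arcsin(p_z) ≈ 53.83°, λ = atan2(p_y, p_x) ≈ 92.81°.

≈ lat 54°N, lon 93°E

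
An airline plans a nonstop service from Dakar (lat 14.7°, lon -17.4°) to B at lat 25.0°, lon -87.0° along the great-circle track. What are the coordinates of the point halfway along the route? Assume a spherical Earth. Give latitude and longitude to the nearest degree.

Convert each endpoint to a unit vector on the sphere (x = cos φ cos λ, y = cos φ sin λ, z = sin φ).
The central angle between the endpoints is δ = arccos(p₁·p₂) ≈ 1.145 rad (65.6°).
Interpolate at f = 1/2 with slerp weights a = sin((1−f)δ)/sin δ ≈ 0.595, b = sin(fδ)/sin δ ≈ 0.595.
p = a·p₁ + b·p₂ ≈ (0.577, -0.710, 0.402); φ = arcsin(p_z) ≈ 23.73°, λ = atan2(p_y, p_x) ≈ -50.90°.

≈ lat 24°, lon -51°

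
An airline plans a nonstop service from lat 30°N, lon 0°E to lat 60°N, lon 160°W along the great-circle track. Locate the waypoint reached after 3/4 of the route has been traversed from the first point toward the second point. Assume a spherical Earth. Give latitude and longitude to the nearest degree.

≈ lat 79°N, lon 124°W

From cos δ = sin φ₁ sin φ₂ + cos φ₁ cos φ₂ cos Δλ, the central angle is δ ≈ 1.545 rad (88.5°).
Interpolate at f = 3/4 with slerp weights a = sin((1−f)δ)/sin δ ≈ 0.377, b = sin(fδ)/sin δ ≈ 0.917.
p = a·p₁ + b·p₂ ≈ (-0.104, -0.157, 0.982); φ = arcsin(p_z) ≈ 79.15°, λ = atan2(p_y, p_x) ≈ -123.65°.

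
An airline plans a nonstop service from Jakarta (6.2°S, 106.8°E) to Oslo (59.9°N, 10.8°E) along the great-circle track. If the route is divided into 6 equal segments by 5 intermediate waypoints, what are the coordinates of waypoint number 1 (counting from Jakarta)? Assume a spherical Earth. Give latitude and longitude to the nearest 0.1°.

≈ 8.0°N, 98.5°E

The haversine formula gives a central angle δ ≈ 1.717 rad (98.4°) between the endpoints.
Interpolate at f = 1/6 with slerp weights a = sin((1−f)δ)/sin δ ≈ 1.001, b = sin(fδ)/sin δ ≈ 0.285.
p = a·p₁ + b·p₂ ≈ (-0.147, 0.979, 0.139); φ = arcsin(p_z) ≈ 7.97°, λ = atan2(p_y, p_x) ≈ 98.54°.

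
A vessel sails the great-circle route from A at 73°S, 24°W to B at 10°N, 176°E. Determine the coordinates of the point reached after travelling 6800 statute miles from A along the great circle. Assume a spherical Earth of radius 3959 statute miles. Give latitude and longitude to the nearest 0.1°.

Write both endpoints as unit vectors p₁, p₂ with components (cos φ cos λ, cos φ sin λ, sin φ).
The central angle between the endpoints is δ = arccos(p₁·p₂) ≈ 2.023 rad (115.9°). The total great-circle distance is δ·R ≈ 2.023 × 3959 ≈ 8008 mi, so the target fraction is f = 6800/8008 ≈ 0.849.
Interpolate at f ≈ 0.849 with slerp weights a = sin((1−f)δ)/sin δ ≈ 0.334, b = sin(fδ)/sin δ ≈ 1.100.
p = a·p₁ + b·p₂ ≈ (-0.991, 0.036, -0.128); φ = arcsin(p_z) ≈ -7.37°, λ = atan2(p_y, p_x) ≈ 177.93°.

≈ 7.4°S, 177.9°E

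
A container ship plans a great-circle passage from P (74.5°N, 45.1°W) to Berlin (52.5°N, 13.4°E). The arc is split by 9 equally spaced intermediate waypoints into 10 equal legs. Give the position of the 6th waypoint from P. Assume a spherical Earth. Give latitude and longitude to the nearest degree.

The haversine formula gives a central angle δ ≈ 0.556 rad (31.8°) between the endpoints.
Interpolate at f = 6/10 with slerp weights a = sin((1−f)δ)/sin δ ≈ 0.418, b = sin(fδ)/sin δ ≈ 0.620.
p = a·p₁ + b·p₂ ≈ (0.446, 0.008, 0.895); φ = arcsin(p_z) ≈ 63.49°, λ = atan2(p_y, p_x) ≈ 1.08°.

≈ (63°N, 1°E)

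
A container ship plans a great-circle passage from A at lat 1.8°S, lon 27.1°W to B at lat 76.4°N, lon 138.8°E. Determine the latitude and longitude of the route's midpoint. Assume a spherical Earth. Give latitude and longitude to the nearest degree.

≈ lat 51°N, lon 23°W

Convert each endpoint to a unit vector on the sphere (x = cos φ cos λ, y = cos φ sin λ, z = sin φ).
The central angle between the endpoints is δ = arccos(p₁·p₂) ≈ 1.832 rad (105.0°).
Interpolate at f = 1/2 with slerp weights a = sin((1−f)δ)/sin δ ≈ 0.821, b = sin(fδ)/sin δ ≈ 0.821.
p = a·p₁ + b·p₂ ≈ (0.585, -0.247, 0.772); φ = arcsin(p_z) ≈ 50.56°, λ = atan2(p_y, p_x) ≈ -22.85°.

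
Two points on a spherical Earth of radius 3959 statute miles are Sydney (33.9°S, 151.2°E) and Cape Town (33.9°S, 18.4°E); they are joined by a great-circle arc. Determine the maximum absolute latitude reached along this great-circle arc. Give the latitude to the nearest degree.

≈ 59°S

The great circle lies in the plane with unit normal n̂ = (p₁ × p₂)/|p₁ × p₂|.
Here n̂_z ≈ -0.512; the vertex latitude is φ_max = arccos|n̂_z| ≈ 59.2°.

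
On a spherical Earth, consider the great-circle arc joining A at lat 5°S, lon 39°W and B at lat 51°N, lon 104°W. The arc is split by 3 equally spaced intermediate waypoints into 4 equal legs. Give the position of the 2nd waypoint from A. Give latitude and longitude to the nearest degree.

≈ lat 26°N, lon 63°W

Write both endpoints as unit vectors p₁, p₂ with components (cos φ cos λ, cos φ sin λ, sin φ).
The central angle between the endpoints is δ = arccos(p₁·p₂) ≈ 1.372 rad (78.6°).
Interpolate at f = 2/4 with slerp weights a = sin((1−f)δ)/sin δ ≈ 0.646, b = sin(fδ)/sin δ ≈ 0.646.
p = a·p₁ + b·p₂ ≈ (0.402, -0.800, 0.446); φ = arcsin(p_z) ≈ 26.48°, λ = atan2(p_y, p_x) ≈ -63.32°.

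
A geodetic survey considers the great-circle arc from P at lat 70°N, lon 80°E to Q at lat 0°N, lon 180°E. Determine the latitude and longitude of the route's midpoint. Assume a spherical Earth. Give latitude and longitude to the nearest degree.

From cos δ = sin φ₁ sin φ₂ + cos φ₁ cos φ₂ cos Δλ, the central angle is δ ≈ 1.630 rad (93.4°).
Interpolate at f = 1/2 with slerp weights a = sin((1−f)δ)/sin δ ≈ 0.729, b = sin(fδ)/sin δ ≈ 0.729.
p = a·p₁ + b·p₂ ≈ (-0.686, 0.246, 0.685); φ = arcsin(p_z) ≈ 43.25°, λ = atan2(p_y, p_x) ≈ 160.30°.

≈ lat 43°N, lon 160°E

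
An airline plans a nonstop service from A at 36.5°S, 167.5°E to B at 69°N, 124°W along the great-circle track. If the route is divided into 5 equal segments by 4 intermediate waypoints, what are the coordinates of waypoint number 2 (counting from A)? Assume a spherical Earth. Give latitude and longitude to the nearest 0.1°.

Write both endpoints as unit vectors p₁, p₂ with components (cos φ cos λ, cos φ sin λ, sin φ).
The central angle between the endpoints is δ = arccos(p₁·p₂) ≈ 2.037 rad (116.7°).
Interpolate at f = 2/5 with slerp weights a = sin((1−f)δ)/sin δ ≈ 1.052, b = sin(fδ)/sin δ ≈ 0.815.
p = a·p₁ + b·p₂ ≈ (-0.989, -0.059, 0.135); φ = arcsin(p_z) ≈ 7.74°, λ = atan2(p_y, p_x) ≈ -176.59°.

≈ 7.7°N, 176.6°W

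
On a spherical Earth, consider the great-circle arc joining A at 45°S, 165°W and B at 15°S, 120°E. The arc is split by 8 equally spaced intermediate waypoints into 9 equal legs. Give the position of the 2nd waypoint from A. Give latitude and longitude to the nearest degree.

Write both endpoints as unit vectors p₁, p₂ with components (cos φ cos λ, cos φ sin λ, sin φ).
The central angle between the endpoints is δ = arccos(p₁·p₂) ≈ 1.203 rad (68.9°).
Interpolate at f = 2/9 with slerp weights a = sin((1−f)δ)/sin δ ≈ 0.863, b = sin(fδ)/sin δ ≈ 0.283.
p = a·p₁ + b·p₂ ≈ (-0.726, 0.079, -0.683); φ = arcsin(p_z) ≈ -43.10°, λ = atan2(p_y, p_x) ≈ 173.80°.

≈ 43°S, 174°E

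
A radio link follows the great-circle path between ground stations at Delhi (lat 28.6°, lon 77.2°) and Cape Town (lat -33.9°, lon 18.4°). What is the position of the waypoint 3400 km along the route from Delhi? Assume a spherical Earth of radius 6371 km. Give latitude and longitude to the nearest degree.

Write both endpoints as unit vectors p₁, p₂ with components (cos φ cos λ, cos φ sin λ, sin φ).
The central angle between the endpoints is δ = arccos(p₁·p₂) ≈ 1.460 rad (83.7°). The total great-circle distance is δ·R ≈ 1.460 × 6371 ≈ 9302 km, so the target fraction is f = 3400/9302 ≈ 0.366.
Interpolate at f ≈ 0.366 with slerp weights a = sin((1−f)δ)/sin δ ≈ 0.804, b = sin(fδ)/sin δ ≈ 0.512.
p = a·p₁ + b·p₂ ≈ (0.560, 0.823, 0.100); φ = arcsin(p_z) ≈ 5.71°, λ = atan2(p_y, p_x) ≈ 55.78°.

≈ lat 6°, lon 56°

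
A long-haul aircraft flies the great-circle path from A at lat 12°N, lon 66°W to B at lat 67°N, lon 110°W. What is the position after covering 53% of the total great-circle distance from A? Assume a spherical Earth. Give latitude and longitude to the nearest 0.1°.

Write both endpoints as unit vectors p₁, p₂ with components (cos φ cos λ, cos φ sin λ, sin φ).
The central angle between the endpoints is δ = arccos(p₁·p₂) ≈ 1.086 rad (62.2°).
Interpolate at f = 0.53 with slerp weights a = sin((1−f)δ)/sin δ ≈ 0.552, b = sin(fδ)/sin δ ≈ 0.615.
p = a·p₁ + b·p₂ ≈ (0.137, -0.719, 0.681); φ = arcsin(p_z) ≈ 42.93°, λ = atan2(p_y, p_x) ≈ -79.18°.

≈ lat 42.9°N, lon 79.2°W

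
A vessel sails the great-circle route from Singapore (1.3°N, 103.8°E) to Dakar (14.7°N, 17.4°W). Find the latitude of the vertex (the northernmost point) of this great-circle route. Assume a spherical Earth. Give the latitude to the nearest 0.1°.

≈ 17.8°N

The great circle lies in the plane with unit normal n̂ = (p₁ × p₂)/|p₁ × p₂|.
Here n̂_z ≈ -0.952; the vertex latitude is φ_max = arccos|n̂_z| ≈ 17.8°.
Check via Clairaut: cos φ_max = |cos φ₁| · sin C = cos(1.3°)·sin(72.2°) ≈ 0.952, again giving ≈ 17.8°.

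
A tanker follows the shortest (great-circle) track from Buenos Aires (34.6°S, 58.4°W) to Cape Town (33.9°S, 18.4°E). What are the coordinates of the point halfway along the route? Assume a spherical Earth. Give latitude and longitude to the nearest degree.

≈ (41°S, 20°W)

Convert each endpoint to a unit vector on the sphere (x = cos φ cos λ, y = cos φ sin λ, z = sin φ).
The central angle between the endpoints is δ = arccos(p₁·p₂) ≈ 1.078 rad (61.8°).
Interpolate at f = 1/2 with slerp weights a = sin((1−f)δ)/sin δ ≈ 0.583, b = sin(fδ)/sin δ ≈ 0.583.
p = a·p₁ + b·p₂ ≈ (0.710, -0.256, -0.656); φ = arcsin(p_z) ≈ -40.98°, λ = atan2(p_y, p_x) ≈ -19.81°.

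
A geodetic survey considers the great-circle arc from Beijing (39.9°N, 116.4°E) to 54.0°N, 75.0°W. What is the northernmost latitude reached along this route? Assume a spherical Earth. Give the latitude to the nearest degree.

The great circle lies in the plane with unit normal n̂ = (p₁ × p₂)/|p₁ × p₂|.
Here n̂_z ≈ +0.089; the vertex latitude is φ_max = arccos|n̂_z| ≈ 84.9°.

≈ 85°N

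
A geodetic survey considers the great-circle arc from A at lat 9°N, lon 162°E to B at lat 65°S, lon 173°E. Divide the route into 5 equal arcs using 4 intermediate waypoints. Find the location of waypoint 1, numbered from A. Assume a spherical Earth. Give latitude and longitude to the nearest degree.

The haversine formula gives a central angle δ ≈ 1.300 rad (74.5°) between the endpoints.
Interpolate at f = 1/5 with slerp weights a = sin((1−f)δ)/sin δ ≈ 0.895, b = sin(fδ)/sin δ ≈ 0.267.
p = a·p₁ + b·p₂ ≈ (-0.953, 0.287, -0.102); φ = arcsin(p_z) ≈ -5.84°, λ = atan2(p_y, p_x) ≈ 163.24°.

≈ lat 6°S, lon 163°E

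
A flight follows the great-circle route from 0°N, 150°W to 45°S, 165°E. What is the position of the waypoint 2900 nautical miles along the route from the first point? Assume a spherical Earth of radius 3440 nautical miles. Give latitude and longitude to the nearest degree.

≈ 38°S, 177°E

Convert each endpoint to a unit vector on the sphere (x = cos φ cos λ, y = cos φ sin λ, z = sin φ).
The central angle between the endpoints is δ = arccos(p₁·p₂) ≈ 1.047 rad (60.0°). The total great-circle distance is δ·R ≈ 1.047 × 3440 ≈ 3602 nmi, so the target fraction is f = 2900/3602 ≈ 0.805.
Interpolate at f ≈ 0.805 with slerp weights a = sin((1−f)δ)/sin δ ≈ 0.234, b = sin(fδ)/sin δ ≈ 0.862.
p = a·p₁ + b·p₂ ≈ (-0.792, 0.041, -0.610); φ = arcsin(p_z) ≈ -37.56°, λ = atan2(p_y, p_x) ≈ 177.06°.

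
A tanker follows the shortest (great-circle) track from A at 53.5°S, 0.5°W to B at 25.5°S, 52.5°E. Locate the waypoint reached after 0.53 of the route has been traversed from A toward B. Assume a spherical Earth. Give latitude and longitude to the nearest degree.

The haversine formula gives a central angle δ ≈ 0.838 rad (48.0°) between the endpoints.
Interpolate at f = 0.53 with slerp weights a = sin((1−f)δ)/sin δ ≈ 0.516, b = sin(fδ)/sin δ ≈ 0.578.
p = a·p₁ + b·p₂ ≈ (0.625, 0.411, -0.664); φ = arcsin(p_z) ≈ -41.59°, λ = atan2(p_y, p_x) ≈ 33.36°.

≈ 42°S, 33°E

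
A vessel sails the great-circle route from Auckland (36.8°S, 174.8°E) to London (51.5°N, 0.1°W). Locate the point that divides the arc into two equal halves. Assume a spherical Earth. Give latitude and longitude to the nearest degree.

Write both endpoints as unit vectors p₁, p₂ with components (cos φ cos λ, cos φ sin λ, sin φ).
The central angle between the endpoints is δ = arccos(p₁·p₂) ≈ 2.877 rad (164.9°).
Interpolate at f = 1/2 with slerp weights a = sin((1−f)δ)/sin δ ≈ 3.796, b = sin(fδ)/sin δ ≈ 3.796.
p = a·p₁ + b·p₂ ≈ (-0.664, 0.271, 0.697); φ = arcsin(p_z) ≈ 44.17°, λ = atan2(p_y, p_x) ≈ 157.77°.

≈ 44°N, 158°E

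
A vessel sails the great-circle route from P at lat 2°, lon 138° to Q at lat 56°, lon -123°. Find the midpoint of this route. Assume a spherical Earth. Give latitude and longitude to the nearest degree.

Write both endpoints as unit vectors p₁, p₂ with components (cos φ cos λ, cos φ sin λ, sin φ).
The central angle between the endpoints is δ = arccos(p₁·p₂) ≈ 1.629 rad (93.4°).
Interpolate at f = 1/2 with slerp weights a = sin((1−f)δ)/sin δ ≈ 0.729, b = sin(fδ)/sin δ ≈ 0.729.
p = a·p₁ + b·p₂ ≈ (-0.763, 0.146, 0.630); φ = arcsin(p_z) ≈ 39.02°, λ = atan2(p_y, p_x) ≈ 169.20°.

≈ lat 39°, lon 169°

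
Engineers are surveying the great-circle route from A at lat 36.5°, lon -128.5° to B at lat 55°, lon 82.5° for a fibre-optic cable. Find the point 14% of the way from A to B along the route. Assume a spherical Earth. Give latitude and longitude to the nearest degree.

≈ lat 48°, lon -134°

The haversine formula gives a central angle δ ≈ 1.479 rad (84.7°) between the endpoints.
Interpolate at f = 0.14 with slerp weights a = sin((1−f)δ)/sin δ ≈ 0.960, b = sin(fδ)/sin δ ≈ 0.206.
p = a·p₁ + b·p₂ ≈ (-0.465, -0.486, 0.740); φ = arcsin(p_z) ≈ 47.72°, λ = atan2(p_y, p_x) ≈ -133.70°.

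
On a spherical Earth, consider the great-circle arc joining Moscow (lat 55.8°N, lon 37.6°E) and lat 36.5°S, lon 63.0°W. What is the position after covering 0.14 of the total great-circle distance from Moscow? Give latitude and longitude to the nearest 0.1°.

≈ lat 48.1°N, lon 11.8°E

The haversine formula gives a central angle δ ≈ 2.184 rad (125.1°) between the endpoints.
Interpolate at f = 0.14 with slerp weights a = sin((1−f)δ)/sin δ ≈ 1.165, b = sin(fδ)/sin δ ≈ 0.368.
p = a·p₁ + b·p₂ ≈ (0.653, 0.136, 0.745); φ = arcsin(p_z) ≈ 48.15°, λ = atan2(p_y, p_x) ≈ 11.77°.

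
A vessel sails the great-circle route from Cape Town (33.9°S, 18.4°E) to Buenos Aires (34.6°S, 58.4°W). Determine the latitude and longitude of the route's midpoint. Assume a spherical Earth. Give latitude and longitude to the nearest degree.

Write both endpoints as unit vectors p₁, p₂ with components (cos φ cos λ, cos φ sin λ, sin φ).
The central angle between the endpoints is δ = arccos(p₁·p₂) ≈ 1.078 rad (61.8°).
Interpolate at f = 1/2 with slerp weights a = sin((1−f)δ)/sin δ ≈ 0.583, b = sin(fδ)/sin δ ≈ 0.583.
p = a·p₁ + b·p₂ ≈ (0.710, -0.256, -0.656); φ = arcsin(p_z) ≈ -40.98°, λ = atan2(p_y, p_x) ≈ -19.81°.

≈ (41°S, 20°W)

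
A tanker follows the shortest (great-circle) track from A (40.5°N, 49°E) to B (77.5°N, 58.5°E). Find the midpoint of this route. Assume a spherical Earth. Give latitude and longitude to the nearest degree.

The haversine formula gives a central angle δ ≈ 0.650 rad (37.2°) between the endpoints.
Interpolate at f = 1/2 with slerp weights a = sin((1−f)δ)/sin δ ≈ 0.528, b = sin(fδ)/sin δ ≈ 0.528.
p = a·p₁ + b·p₂ ≈ (0.323, 0.400, 0.858); φ = arcsin(p_z) ≈ 59.06°, λ = atan2(p_y, p_x) ≈ 51.10°.

≈ (59°N, 51°E)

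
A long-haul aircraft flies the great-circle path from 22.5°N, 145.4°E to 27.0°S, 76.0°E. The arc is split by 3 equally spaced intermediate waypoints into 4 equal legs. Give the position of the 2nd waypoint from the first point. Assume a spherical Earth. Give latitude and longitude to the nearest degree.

From cos δ = sin φ₁ sin φ₂ + cos φ₁ cos φ₂ cos Δλ, the central angle is δ ≈ 1.455 rad (83.3°).
Interpolate at f = 2/4 with slerp weights a = sin((1−f)δ)/sin δ ≈ 0.669, b = sin(fδ)/sin δ ≈ 0.669.
p = a·p₁ + b·p₂ ≈ (-0.365, 0.930, -0.048); φ = arcsin(p_z) ≈ -2.74°, λ = atan2(p_y, p_x) ≈ 111.42°.

≈ 3°S, 111°E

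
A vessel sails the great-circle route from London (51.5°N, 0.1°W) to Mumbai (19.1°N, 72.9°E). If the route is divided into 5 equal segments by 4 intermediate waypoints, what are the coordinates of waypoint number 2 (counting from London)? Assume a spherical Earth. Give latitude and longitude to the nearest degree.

Convert each endpoint to a unit vector on the sphere (x = cos φ cos λ, y = cos φ sin λ, z = sin φ).
The central angle between the endpoints is δ = arccos(p₁·p₂) ≈ 1.128 rad (64.7°).
Interpolate at f = 2/5 with slerp weights a = sin((1−f)δ)/sin δ ≈ 0.693, b = sin(fδ)/sin δ ≈ 0.483.
p = a·p₁ + b·p₂ ≈ (0.566, 0.435, 0.700); φ = arcsin(p_z) ≈ 44.46°, λ = atan2(p_y, p_x) ≈ 37.57°.

≈ 44°N, 38°E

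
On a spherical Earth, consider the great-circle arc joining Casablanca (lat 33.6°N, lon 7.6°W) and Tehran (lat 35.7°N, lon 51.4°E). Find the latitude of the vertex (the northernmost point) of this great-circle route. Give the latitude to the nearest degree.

The great circle lies in the plane with unit normal n̂ = (p₁ × p₂)/|p₁ × p₂|.
Here n̂_z ≈ +0.782; the vertex latitude is φ_max = arccos|n̂_z| ≈ 38.5°.
Check via Clairaut: cos φ_max = |cos φ₁| · sin C = cos(33.6°)·sin(69.9°) ≈ 0.782, again giving ≈ 38.5°.

≈ 39°N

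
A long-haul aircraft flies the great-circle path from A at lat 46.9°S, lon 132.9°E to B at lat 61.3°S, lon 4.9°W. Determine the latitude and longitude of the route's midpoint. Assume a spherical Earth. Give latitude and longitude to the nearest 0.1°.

≈ lat 74.0°S, lon 88.3°E

Write both endpoints as unit vectors p₁, p₂ with components (cos φ cos λ, cos φ sin λ, sin φ).
The central angle between the endpoints is δ = arccos(p₁·p₂) ≈ 1.162 rad (66.6°).
Interpolate at f = 1/2 with slerp weights a = sin((1−f)δ)/sin δ ≈ 0.598, b = sin(fδ)/sin δ ≈ 0.598.
p = a·p₁ + b·p₂ ≈ (0.008, 0.275, -0.961); φ = arcsin(p_z) ≈ -74.04°, λ = atan2(p_y, p_x) ≈ 88.34°.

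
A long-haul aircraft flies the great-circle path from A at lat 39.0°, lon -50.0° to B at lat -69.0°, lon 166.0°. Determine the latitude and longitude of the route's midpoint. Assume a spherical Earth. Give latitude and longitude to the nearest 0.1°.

From cos δ = sin φ₁ sin φ₂ + cos φ₁ cos φ₂ cos Δλ, the central angle is δ ≈ 2.520 rad (144.4°).
Interpolate at f = 1/2 with slerp weights a = sin((1−f)δ)/sin δ ≈ 1.634, b = sin(fδ)/sin δ ≈ 1.634.
p = a·p₁ + b·p₂ ≈ (0.248, -0.831, -0.497); φ = arcsin(p_z) ≈ -29.82°, λ = atan2(p_y, p_x) ≈ -73.38°.

≈ lat -29.8°, lon -73.4°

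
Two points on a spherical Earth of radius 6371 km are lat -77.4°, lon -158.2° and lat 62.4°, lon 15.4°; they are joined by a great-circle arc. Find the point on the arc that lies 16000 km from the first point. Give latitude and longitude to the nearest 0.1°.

≈ lat 41.5°, lon 12.9°

Write both endpoints as unit vectors p₁, p₂ with components (cos φ cos λ, cos φ sin λ, sin φ).
The central angle between the endpoints is δ = arccos(p₁·p₂) ≈ 2.877 rad (164.9°). The total great-circle distance is δ·R ≈ 2.877 × 6371 ≈ 18332 km, so the target fraction is f = 16000/18332 ≈ 0.873.
Interpolate at f ≈ 0.873 with slerp weights a = sin((1−f)δ)/sin δ ≈ 1.370, b = sin(fδ)/sin δ ≈ 2.257.
p = a·p₁ + b·p₂ ≈ (0.730, 0.167, 0.662); φ = arcsin(p_z) ≈ 41.49°, λ = atan2(p_y, p_x) ≈ 12.85°.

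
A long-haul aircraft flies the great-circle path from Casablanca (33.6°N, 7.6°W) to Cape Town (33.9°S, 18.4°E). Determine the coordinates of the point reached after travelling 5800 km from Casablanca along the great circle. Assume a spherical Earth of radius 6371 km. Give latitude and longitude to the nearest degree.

≈ 16°S, 11°E

Write both endpoints as unit vectors p₁, p₂ with components (cos φ cos λ, cos φ sin λ, sin φ).
The central angle between the endpoints is δ = arccos(p₁·p₂) ≈ 1.253 rad (71.8°). The total great-circle distance is δ·R ≈ 1.253 × 6371 ≈ 7981 km, so the target fraction is f = 5800/7981 ≈ 0.727.
Interpolate at f ≈ 0.727 with slerp weights a = sin((1−f)δ)/sin δ ≈ 0.353, b = sin(fδ)/sin δ ≈ 0.831.
p = a·p₁ + b·p₂ ≈ (0.947, 0.179, -0.268); φ = arcsin(p_z) ≈ -15.55°, λ = atan2(p_y, p_x) ≈ 10.70°.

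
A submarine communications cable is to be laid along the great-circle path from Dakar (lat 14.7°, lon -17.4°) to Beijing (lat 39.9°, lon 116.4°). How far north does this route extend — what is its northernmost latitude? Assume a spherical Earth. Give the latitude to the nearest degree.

≈ 55°

The great circle lies in the plane with unit normal n̂ = (p₁ × p₂)/|p₁ × p₂|.
Here n̂_z ≈ +0.572; the vertex latitude is φ_max = arccos|n̂_z| ≈ 55.1°.
Check via Clairaut: cos φ_max = |cos φ₁| · sin C = cos(14.7°)·sin(36.2°) ≈ 0.572, again giving ≈ 55.1°.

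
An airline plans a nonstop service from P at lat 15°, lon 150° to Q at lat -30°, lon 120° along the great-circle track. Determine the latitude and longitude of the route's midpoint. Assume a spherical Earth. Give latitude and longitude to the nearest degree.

From cos δ = sin φ₁ sin φ₂ + cos φ₁ cos φ₂ cos Δλ, the central angle is δ ≈ 0.933 rad (53.5°).
Interpolate at f = 1/2 with slerp weights a = sin((1−f)δ)/sin δ ≈ 0.560, b = sin(fδ)/sin δ ≈ 0.560.
p = a·p₁ + b·p₂ ≈ (-0.711, 0.690, -0.135); φ = arcsin(p_z) ≈ -7.76°, λ = atan2(p_y, p_x) ≈ 135.84°.

≈ lat -8°, lon 136°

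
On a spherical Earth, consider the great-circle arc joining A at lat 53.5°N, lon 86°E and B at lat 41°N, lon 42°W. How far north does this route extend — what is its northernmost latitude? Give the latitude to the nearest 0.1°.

The great circle lies in the plane with unit normal n̂ = (p₁ × p₂)/|p₁ × p₂|.
Here n̂_z ≈ -0.365; the vertex latitude is φ_max = arccos|n̂_z| ≈ 68.6°.
Check via Clairaut: cos φ_max = |cos φ₁| · sin C = cos(53.5°)·sin(37.9°) ≈ 0.365, again giving ≈ 68.6°.

≈ 68.6°N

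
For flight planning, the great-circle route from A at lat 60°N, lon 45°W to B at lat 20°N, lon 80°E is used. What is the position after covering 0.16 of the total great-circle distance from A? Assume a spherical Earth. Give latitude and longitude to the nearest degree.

The haversine formula gives a central angle δ ≈ 1.544 rad (88.5°) between the endpoints.
Interpolate at f = 0.16 with slerp weights a = sin((1−f)δ)/sin δ ≈ 0.963, b = sin(fδ)/sin δ ≈ 0.245.
p = a·p₁ + b·p₂ ≈ (0.380, -0.114, 0.918); φ = arcsin(p_z) ≈ 66.60°, λ = atan2(p_y, p_x) ≈ -16.70°.

≈ lat 67°N, lon 17°W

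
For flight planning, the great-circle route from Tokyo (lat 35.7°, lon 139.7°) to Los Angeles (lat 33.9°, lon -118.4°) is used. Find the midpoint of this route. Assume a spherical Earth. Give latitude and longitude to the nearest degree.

≈ lat 48°, lon -169°

Convert each endpoint to a unit vector on the sphere (x = cos φ cos λ, y = cos φ sin λ, z = sin φ).
The central angle between the endpoints is δ = arccos(p₁·p₂) ≈ 1.383 rad (79.3°).
Interpolate at f = 1/2 with slerp weights a = sin((1−f)δ)/sin δ ≈ 0.649, b = sin(fδ)/sin δ ≈ 0.649.
p = a·p₁ + b·p₂ ≈ (-0.658, -0.133, 0.741); φ = arcsin(p_z) ≈ 47.81°, λ = atan2(p_y, p_x) ≈ -168.58°.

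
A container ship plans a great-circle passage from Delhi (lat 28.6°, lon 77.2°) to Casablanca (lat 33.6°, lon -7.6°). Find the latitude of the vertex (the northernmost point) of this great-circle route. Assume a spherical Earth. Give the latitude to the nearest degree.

≈ 39°

The great circle lies in the plane with unit normal n̂ = (p₁ × p₂)/|p₁ × p₂|.
Here n̂_z ≈ -0.772; the vertex latitude is φ_max = arccos|n̂_z| ≈ 39.5°.
Check via Clairaut: cos φ_max = |cos φ₁| · sin C = cos(28.6°)·sin(61.5°) ≈ 0.772, again giving ≈ 39.5°.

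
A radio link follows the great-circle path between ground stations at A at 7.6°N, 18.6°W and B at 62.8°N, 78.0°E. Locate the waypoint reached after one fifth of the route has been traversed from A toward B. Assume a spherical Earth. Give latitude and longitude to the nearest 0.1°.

The haversine formula gives a central angle δ ≈ 1.505 rad (86.2°) between the endpoints.
Interpolate at f = 1/5 with slerp weights a = sin((1−f)δ)/sin δ ≈ 0.936, b = sin(fδ)/sin δ ≈ 0.297.
p = a·p₁ + b·p₂ ≈ (0.907, -0.163, 0.388); φ = arcsin(p_z) ≈ 22.83°, λ = atan2(p_y, p_x) ≈ -10.18°.

≈ 22.8°N, 10.2°W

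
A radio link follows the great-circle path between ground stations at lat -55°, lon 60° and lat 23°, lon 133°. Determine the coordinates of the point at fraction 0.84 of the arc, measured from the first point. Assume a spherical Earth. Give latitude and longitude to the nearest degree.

Write both endpoints as unit vectors p₁, p₂ with components (cos φ cos λ, cos φ sin λ, sin φ).
The central angle between the endpoints is δ = arccos(p₁·p₂) ≈ 1.737 rad (99.5°).
Interpolate at f = 0.84 with slerp weights a = sin((1−f)δ)/sin δ ≈ 0.278, b = sin(fδ)/sin δ ≈ 1.008.
p = a·p₁ + b·p₂ ≈ (-0.553, 0.817, 0.166); φ = arcsin(p_z) ≈ 9.55°, λ = atan2(p_y, p_x) ≈ 124.10°.

≈ lat 10°, lon 124°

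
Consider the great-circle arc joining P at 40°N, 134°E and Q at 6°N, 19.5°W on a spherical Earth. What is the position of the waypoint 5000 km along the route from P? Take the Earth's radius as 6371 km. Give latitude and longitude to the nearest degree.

Write both endpoints as unit vectors p₁, p₂ with components (cos φ cos λ, cos φ sin λ, sin φ).
The central angle between the endpoints is δ = arccos(p₁·p₂) ≈ 2.233 rad (127.9°). The total great-circle distance is δ·R ≈ 2.233 × 6371 ≈ 14224 km, so the target fraction is f = 5000/14224 ≈ 0.352.
Interpolate at f ≈ 0.352 with slerp weights a = sin((1−f)δ)/sin δ ≈ 1.258, b = sin(fδ)/sin δ ≈ 0.896.
p = a·p₁ + b·p₂ ≈ (0.170, 0.396, 0.902); φ = arcsin(p_z) ≈ 64.47°, λ = atan2(p_y, p_x) ≈ 66.72°.

≈ 64°N, 67°E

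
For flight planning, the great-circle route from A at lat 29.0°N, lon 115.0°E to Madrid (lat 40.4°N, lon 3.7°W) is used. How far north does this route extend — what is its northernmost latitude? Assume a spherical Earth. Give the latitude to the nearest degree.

The great circle lies in the plane with unit normal n̂ = (p₁ × p₂)/|p₁ × p₂|.
Here n̂_z ≈ -0.584; the vertex latitude is φ_max = arccos|n̂_z| ≈ 54.3°.
Check via Clairaut: cos φ_max = |cos φ₁| · sin C = cos(29.0°)·sin(41.9°) ≈ 0.584, again giving ≈ 54.3°.

≈ 54°N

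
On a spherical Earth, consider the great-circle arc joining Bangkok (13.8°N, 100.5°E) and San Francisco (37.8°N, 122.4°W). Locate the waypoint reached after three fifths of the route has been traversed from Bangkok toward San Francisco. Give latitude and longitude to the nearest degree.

Write both endpoints as unit vectors p₁, p₂ with components (cos φ cos λ, cos φ sin λ, sin φ).
The central angle between the endpoints is δ = arccos(p₁·p₂) ≈ 2.000 rad (114.6°).
Interpolate at f = 3/5 with slerp weights a = sin((1−f)δ)/sin δ ≈ 0.789, b = sin(fδ)/sin δ ≈ 1.025.
p = a·p₁ + b·p₂ ≈ (-0.573, 0.069, 0.816); φ = arcsin(p_z) ≈ 54.71°, λ = atan2(p_y, p_x) ≈ 173.10°.

≈ 55°N, 173°E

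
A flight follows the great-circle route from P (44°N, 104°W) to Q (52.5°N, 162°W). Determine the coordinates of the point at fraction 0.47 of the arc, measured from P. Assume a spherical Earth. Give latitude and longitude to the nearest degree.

≈ (52°N, 129°W)

Convert each endpoint to a unit vector on the sphere (x = cos φ cos λ, y = cos φ sin λ, z = sin φ).
The central angle between the endpoints is δ = arccos(p₁·p₂) ≈ 0.671 rad (38.4°).
Interpolate at f = 0.47 with slerp weights a = sin((1−f)δ)/sin δ ≈ 0.560, b = sin(fδ)/sin δ ≈ 0.499.
p = a·p₁ + b·p₂ ≈ (-0.386, -0.485, 0.785); φ = arcsin(p_z) ≈ 51.70°, λ = atan2(p_y, p_x) ≈ -128.55°.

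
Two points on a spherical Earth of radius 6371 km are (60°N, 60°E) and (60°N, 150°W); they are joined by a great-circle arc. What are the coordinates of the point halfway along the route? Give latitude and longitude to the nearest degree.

≈ (82°N, 135°E)

Convert each endpoint to a unit vector on the sphere (x = cos φ cos λ, y = cos φ sin λ, z = sin φ).
The central angle between the endpoints is δ = arccos(p₁·p₂) ≈ 1.008 rad (57.8°).
Interpolate at f = 1/2 with slerp weights a = sin((1−f)δ)/sin δ ≈ 0.571, b = sin(fδ)/sin δ ≈ 0.571.
p = a·p₁ + b·p₂ ≈ (-0.105, 0.105, 0.989); φ = arcsin(p_z) ≈ 81.50°, λ = atan2(p_y, p_x) ≈ 135.00°.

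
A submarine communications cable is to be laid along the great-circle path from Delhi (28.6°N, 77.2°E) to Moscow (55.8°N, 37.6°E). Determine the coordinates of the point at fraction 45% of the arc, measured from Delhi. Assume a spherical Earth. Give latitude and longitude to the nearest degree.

≈ 42°N, 64°E

Write both endpoints as unit vectors p₁, p₂ with components (cos φ cos λ, cos φ sin λ, sin φ).
The central angle between the endpoints is δ = arccos(p₁·p₂) ≈ 0.682 rad (39.1°).
Interpolate at f = 0.45 with slerp weights a = sin((1−f)δ)/sin δ ≈ 0.581, b = sin(fδ)/sin δ ≈ 0.479.
p = a·p₁ + b·p₂ ≈ (0.327, 0.662, 0.675); φ = arcsin(p_z) ≈ 42.43°, λ = atan2(p_y, p_x) ≈ 63.75°.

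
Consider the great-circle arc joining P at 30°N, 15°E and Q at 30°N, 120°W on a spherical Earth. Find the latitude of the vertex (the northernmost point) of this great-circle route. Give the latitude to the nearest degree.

≈ 56°N

The great circle lies in the plane with unit normal n̂ = (p₁ × p₂)/|p₁ × p₂|.
Here n̂_z ≈ -0.552; the vertex latitude is φ_max = arccos|n̂_z| ≈ 56.5°.
Check via Clairaut: cos φ_max = |cos φ₁| · sin C = cos(30.0°)·sin(39.6°) ≈ 0.552, again giving ≈ 56.5°.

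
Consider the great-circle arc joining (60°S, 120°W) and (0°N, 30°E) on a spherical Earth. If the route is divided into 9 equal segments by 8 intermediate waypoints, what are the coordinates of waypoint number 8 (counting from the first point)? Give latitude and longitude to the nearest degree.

≈ (12°S, 26°E)

From cos δ = sin φ₁ sin φ₂ + cos φ₁ cos φ₂ cos Δλ, the central angle is δ ≈ 2.019 rad (115.7°).
Interpolate at f = 8/9 with slerp weights a = sin((1−f)δ)/sin δ ≈ 0.247, b = sin(fδ)/sin δ ≈ 1.082.
p = a·p₁ + b·p₂ ≈ (0.875, 0.434, -0.214); φ = arcsin(p_z) ≈ -12.34°, λ = atan2(p_y, p_x) ≈ 26.38°.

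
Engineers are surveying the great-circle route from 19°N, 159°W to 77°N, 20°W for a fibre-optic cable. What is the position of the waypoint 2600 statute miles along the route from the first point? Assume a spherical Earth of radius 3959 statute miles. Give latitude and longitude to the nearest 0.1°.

≈ 56.0°N, 149.6°W

Write both endpoints as unit vectors p₁, p₂ with components (cos φ cos λ, cos φ sin λ, sin φ).
The central angle between the endpoints is δ = arccos(p₁·p₂) ≈ 1.413 rad (81.0°). The total great-circle distance is δ·R ≈ 1.413 × 3959 ≈ 5596 mi, so the target fraction is f = 2600/5596 ≈ 0.465.
Interpolate at f ≈ 0.465 with slerp weights a = sin((1−f)δ)/sin δ ≈ 0.695, b = sin(fδ)/sin δ ≈ 0.618.
p = a·p₁ + b·p₂ ≈ (-0.483, -0.283, 0.829); φ = arcsin(p_z) ≈ 55.96°, λ = atan2(p_y, p_x) ≈ -149.62°.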